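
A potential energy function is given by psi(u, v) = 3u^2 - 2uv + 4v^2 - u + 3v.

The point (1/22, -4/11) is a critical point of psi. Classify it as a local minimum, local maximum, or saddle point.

local minimum

The Hessian of psi is constant: H = [[6, -2], [-2, 8]].
det(H) = 6·8 − (-2)² = 44.
det(H) > 0 and tr(H) = 14 > 0, so H is positive definite and the point is a local minimum.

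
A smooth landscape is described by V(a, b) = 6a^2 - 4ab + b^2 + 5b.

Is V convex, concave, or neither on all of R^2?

V is quadratic, so its Hessian is the constant matrix H = [[12, -4], [-4, 2]].
det(H) = 8, tr(H) = 14.
det(H) > 0 and tr(H) > 0, so H is positive definite everywhere: convex.

convex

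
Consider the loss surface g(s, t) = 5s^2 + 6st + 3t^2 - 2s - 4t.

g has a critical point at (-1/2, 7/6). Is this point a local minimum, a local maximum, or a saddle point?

local minimum

The Hessian of g is constant: H = [[10, 6], [6, 6]].
det(H) = 10·6 − 6² = 24.
det(H) > 0 and tr(H) = 16 > 0, so H is positive definite and the point is a local minimum.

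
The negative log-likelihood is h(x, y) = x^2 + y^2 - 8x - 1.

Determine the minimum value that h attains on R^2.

h(x,y) separates as P(x) + Q(y) − 1, so its minimum is min P + min Q − 1.
P'(x) = 2x - 8 vanishes at x ∈ {4}; Q'(y) = 2y vanishes at y ∈ {0}.
Local minima of P (where P''>0): P(4)=-16. Local minima of Q: Q(0)=0.
So the global minimum of h is P(4) + Q(0) − 1 = -16 + 0 − 1 = -17, attained at (4, 0).

-17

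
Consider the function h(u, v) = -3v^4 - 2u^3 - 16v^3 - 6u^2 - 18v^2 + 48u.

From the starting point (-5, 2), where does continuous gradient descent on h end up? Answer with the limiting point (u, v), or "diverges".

diverges

h is separable, so gradient descent decouples: u follows -∂h/∂u, v follows -∂h/∂v.
∂h/∂u = -6(u - 2)(u + 4); at u=-5 this is -42, so u increases.
∂h/∂v = -12v(v + 1)(v + 3); at v=2 this is -360, so v increases.
The v-coordinate has no critical point in that direction and runs off to infinity.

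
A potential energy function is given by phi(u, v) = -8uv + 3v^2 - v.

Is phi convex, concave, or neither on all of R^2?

phi is quadratic, so its Hessian is the constant matrix H = [[0, -8], [-8, 6]].
det(H) = -64, tr(H) = 6.
det(H) < 0, so H is indefinite: neither convex nor concave.

neither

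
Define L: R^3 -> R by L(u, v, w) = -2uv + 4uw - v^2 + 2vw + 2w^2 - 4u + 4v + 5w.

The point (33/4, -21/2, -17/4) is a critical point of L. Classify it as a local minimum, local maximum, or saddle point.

saddle point

The Hessian is constant: H = [[0, -2, 4], [-2, -2, 2], [4, 2, 4]].
Leading principal minors: Δ₁ = 0, Δ₂ = -4, Δ₃ = -16.
The minors fit neither the all-positive nor the alternating-sign pattern, so H is indefinite: a saddle point.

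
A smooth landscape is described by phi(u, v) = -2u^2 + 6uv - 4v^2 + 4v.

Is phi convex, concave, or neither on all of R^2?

phi is quadratic, so its Hessian is the constant matrix H = [[-4, 6], [6, -8]].
det(H) = -4, tr(H) = -12.
det(H) < 0, so H is indefinite: neither convex nor concave.

neither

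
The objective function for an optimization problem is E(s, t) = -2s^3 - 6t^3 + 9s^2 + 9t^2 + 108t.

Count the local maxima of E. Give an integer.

E separates as a function of s plus a function of t, so ∇E=0 decouples.
∂E/∂s = -6s(s - 3) = 0 at s ∈ {0, 3}; ∂E/∂t = -18(t - 3)(t + 2) = 0 at t ∈ {-2, 3}.
The Hessian is diagonal: diag(E_ss, E_tt). Second derivatives: E_ss(0)=18, E_ss(3)=-18; E_tt(-2)=90, E_tt(3)=-90.
Local maxima occur where both diagonal entries negative: (3, 3). Count: 1.

1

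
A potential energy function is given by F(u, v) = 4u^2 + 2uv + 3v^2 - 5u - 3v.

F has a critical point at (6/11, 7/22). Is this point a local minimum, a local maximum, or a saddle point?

The Hessian of F is constant: H = [[8, 2], [2, 6]].
det(H) = 8·6 − 2² = 44.
det(H) > 0 and tr(H) = 14 > 0, so H is positive definite and the point is a local minimum.

local minimum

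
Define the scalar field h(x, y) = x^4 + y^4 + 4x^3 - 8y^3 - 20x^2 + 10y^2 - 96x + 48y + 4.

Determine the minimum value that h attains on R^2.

h(x,y) separates as P(x) + Q(y) + 4, so its minimum is min P + min Q + 4.
P'(x) = 4(x - 3)(x + 2)(x + 4) vanishes at x ∈ {-4, -2, 3}; Q'(y) = 4(y - 4)(y - 3)(y + 1) vanishes at y ∈ {-1, 3, 4}.
Local minima of P (where P''>0): P(-4)=64, P(3)=-279. Local minima of Q: Q(-1)=-29, Q(4)=96.
So the global minimum of h is P(3) + Q(-1) + 4 = -279 − 29 + 4 = -304, attained at (3, -1).

-304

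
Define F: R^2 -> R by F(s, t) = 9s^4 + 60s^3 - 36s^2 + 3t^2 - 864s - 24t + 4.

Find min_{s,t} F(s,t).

-1292

F(s,t) separates as P(s) + Q(t) + 4, so its minimum is min P + min Q + 4.
P'(s) = 36(s - 2)(s + 3)(s + 4) vanishes at s ∈ {-4, -3, 2}; Q'(t) = 6(t - 4) vanishes at t ∈ {4}.
Local minima of P (where P''>0): P(-4)=1344, P(2)=-1248. Local minima of Q: Q(4)=-48.
So the global minimum of F is P(2) + Q(4) + 4 = -1248 − 48 + 4 = -1292, attained at (2, 4).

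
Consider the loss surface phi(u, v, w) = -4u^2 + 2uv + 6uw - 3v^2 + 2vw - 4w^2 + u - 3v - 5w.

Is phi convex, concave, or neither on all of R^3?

concave

phi is quadratic, so its Hessian is the constant matrix H = [[-8, 2, 6], [2, -6, 2], [6, 2, -8]].
Leading principal minors: -8, 44, -56.
Signs alternate −, +, − ⇒ H ≺ 0 ⇒ concave.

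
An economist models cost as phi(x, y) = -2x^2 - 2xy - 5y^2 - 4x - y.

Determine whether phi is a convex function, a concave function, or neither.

concave

phi is quadratic, so its Hessian is the constant matrix H = [[-4, -2], [-2, -10]].
det(H) = 36, tr(H) = -14.
det(H) > 0 and tr(H) < 0, so H is negative definite everywhere: concave.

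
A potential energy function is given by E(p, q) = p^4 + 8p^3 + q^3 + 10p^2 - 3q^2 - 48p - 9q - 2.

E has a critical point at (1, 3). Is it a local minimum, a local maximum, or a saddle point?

local minimum

The mixed partial ∂²E/∂p∂q is 0, so the Hessian at any point is diag(E_pp, E_qq) = diag(4(3p^2 + 12p + 5), 6(q - 1)).
At (1, 3): H = diag(80, 12).
Both eigenvalues are positive, so H is positive definite: a local minimum.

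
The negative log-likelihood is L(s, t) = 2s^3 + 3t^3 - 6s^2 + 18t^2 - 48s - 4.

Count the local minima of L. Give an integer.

1

L separates as a function of s plus a function of t, so ∇L=0 decouples.
∂L/∂s = 6(s - 4)(s + 2) = 0 at s ∈ {-2, 4}; ∂L/∂t = 9t(t + 4) = 0 at t ∈ {-4, 0}.
The Hessian is diagonal: diag(L_ss, L_tt). Second derivatives: L_ss(-2)=-36, L_ss(4)=36; L_tt(-4)=-36, L_tt(0)=36.
Local minima occur where both diagonal entries positive: (4, 0). Count: 1.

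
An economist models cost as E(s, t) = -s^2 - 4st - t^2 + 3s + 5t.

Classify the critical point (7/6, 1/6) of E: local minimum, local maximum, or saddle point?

The Hessian of E is constant: H = [[-2, -4], [-4, -2]].
det(H) = (-2)·(-2) − (-4)² = -12.
Since det(H) < 0, H is indefinite and the critical point is a saddle point.

saddle point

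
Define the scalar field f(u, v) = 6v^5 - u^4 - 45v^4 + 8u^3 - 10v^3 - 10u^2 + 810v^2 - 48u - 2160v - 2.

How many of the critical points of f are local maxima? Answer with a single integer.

4

f separates as a function of u plus a function of v, so ∇f=0 decouples.
∂f/∂u = -4(u - 4)(u - 3)(u + 1) = 0 at u ∈ {-1, 3, 4}; ∂f/∂v = 30(v - 4)(v - 3)(v - 2)(v + 3) = 0 at v ∈ {-3, 2, 3, 4}.
The Hessian is diagonal: diag(f_uu, f_vv). Second derivatives: f_uu(-1)=-80, f_uu(3)=16, f_uu(4)=-20; f_vv(-3)=-6300, f_vv(2)=300, f_vv(3)=-180, f_vv(4)=420.
Local maxima occur where both diagonal entries negative: (-1, -3), (-1, 3), (4, -3), (4, 3). Count: 4.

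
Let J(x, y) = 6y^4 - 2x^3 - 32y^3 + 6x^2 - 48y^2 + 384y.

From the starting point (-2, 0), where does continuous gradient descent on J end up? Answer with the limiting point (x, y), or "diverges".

(0, -2)

J is separable, so gradient descent decouples: x follows -∂J/∂x, y follows -∂J/∂y.
∂J/∂x = -6x(x - 2); at x=-2 this is -48, so x increases.
∂J/∂y = 24(y - 4)(y - 2)(y + 2); at y=0 this is 384, so y decreases.
x converges to its nearest critical value 0 (a local min of the x-part); y converges to -2. The iterate converges to (0, -2).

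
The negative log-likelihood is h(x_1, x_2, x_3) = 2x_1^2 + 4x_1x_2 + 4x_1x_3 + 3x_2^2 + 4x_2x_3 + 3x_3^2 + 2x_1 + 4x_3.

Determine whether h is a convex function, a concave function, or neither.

convex

h is quadratic, so its Hessian is the constant matrix H = [[4, 4, 4], [4, 6, 4], [4, 4, 6]].
Leading principal minors: 4, 8, 16.
All positive ⇒ H ≻ 0 ⇒ convex.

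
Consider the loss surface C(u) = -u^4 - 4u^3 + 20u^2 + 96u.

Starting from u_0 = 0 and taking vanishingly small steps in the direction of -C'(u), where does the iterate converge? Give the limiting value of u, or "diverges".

C'(u) = -4(u - 3)(u + 2)(u + 4), so C'(0) = 96.
Gradient descent moves in the -C' direction, i.e. u is decreasing.
The nearest critical point in that direction is u = -2, where C'' = 40 > 0 (a local minimum). The iterate converges there.

-2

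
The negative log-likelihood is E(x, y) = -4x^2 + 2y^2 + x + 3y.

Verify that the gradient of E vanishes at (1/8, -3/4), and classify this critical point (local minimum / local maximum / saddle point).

saddle point

∇E = (-8x + 1, 4y + 3); substituting (1/8, -3/4) gives ∇E = (0, 0), so (1/8, -3/4) is indeed a critical point.
The Hessian of E is constant: H = [[-8, 0], [0, 4]].
det(H) = (-8)·4 − 0² = -32.
Since det(H) < 0, H is indefinite and the critical point is a saddle point.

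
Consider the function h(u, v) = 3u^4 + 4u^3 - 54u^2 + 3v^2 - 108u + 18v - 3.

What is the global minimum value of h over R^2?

h(u,v) separates as P(u) + Q(v) − 3, so its minimum is min P + min Q − 3.
P'(u) = 12(u - 3)(u + 1)(u + 3) vanishes at u ∈ {-3, -1, 3}; Q'(v) = 6v + 18 vanishes at v ∈ {-3}.
Local minima of P (where P''>0): P(-3)=-27, P(3)=-459. Local minima of Q: Q(-3)=-27.
So the global minimum of h is P(3) + Q(-3) − 3 = -459 − 27 − 3 = -489, attained at (3, -3).

-489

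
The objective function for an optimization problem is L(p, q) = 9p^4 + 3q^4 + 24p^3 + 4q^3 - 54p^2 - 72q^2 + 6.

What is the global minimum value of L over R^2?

-1039

L(p,q) separates as A(p) + B(q) + 6, so its minimum is min A + min B + 6.
A'(p) = 36p(p - 1)(p + 3) vanishes at p ∈ {-3, 0, 1}; B'(q) = 12q(q - 3)(q + 4) vanishes at q ∈ {-4, 0, 3}.
Local minima of A (where A''>0): A(-3)=-405, A(1)=-21. Local minima of B: B(-4)=-640, B(3)=-297.
So the global minimum of L is A(-3) + B(-4) + 6 = -405 − 640 + 6 = -1039, attained at (-3, -4).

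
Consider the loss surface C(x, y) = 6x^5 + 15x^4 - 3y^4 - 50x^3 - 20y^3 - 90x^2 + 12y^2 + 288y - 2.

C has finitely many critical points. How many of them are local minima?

C separates as a function of x plus a function of y, so ∇C=0 decouples.
∂C/∂x = 30x(x - 2)(x + 1)(x + 3) = 0 at x ∈ {-3, -1, 0, 2}; ∂C/∂y = -12(y - 2)(y + 3)(y + 4) = 0 at y ∈ {-4, -3, 2}.
The Hessian is diagonal: diag(C_xx, C_yy). Second derivatives: C_xx(-3)=-900, C_xx(-1)=180, C_xx(0)=-180, C_xx(2)=900; C_yy(-4)=-72, C_yy(-3)=60, C_yy(2)=-360.
Local minima occur where both diagonal entries positive: (-1, -3), (2, -3). Count: 2.

2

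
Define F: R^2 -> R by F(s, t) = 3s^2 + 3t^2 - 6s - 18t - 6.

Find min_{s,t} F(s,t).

F(s,t) separates as P(s) + Q(t) − 6, so its minimum is min P + min Q − 6.
P'(s) = 6s - 6 vanishes at s ∈ {1}; Q'(t) = 6(t - 3) vanishes at t ∈ {3}.
Local minima of P (where P''>0): P(1)=-3. Local minima of Q: Q(3)=-27.
So the global minimum of F is P(1) + Q(3) − 6 = -3 − 27 − 6 = -36, attained at (1, 3).

-36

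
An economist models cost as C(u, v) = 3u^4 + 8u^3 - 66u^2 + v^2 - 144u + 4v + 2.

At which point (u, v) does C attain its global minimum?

(3, -2)

C(u,v) separates as P(u) + Q(v) + 2, so its minimum is min P + min Q + 2.
P'(u) = 12(u - 3)(u + 1)(u + 4) vanishes at u ∈ {-4, -1, 3}; Q'(v) = 2v + 4 vanishes at v ∈ {-2}.
Local minima of P (where P''>0): P(-4)=-224, P(3)=-567. Local minima of Q: Q(-2)=-4.
So the global minimum of C is P(3) + Q(-2) + 2 = -567 − 4 + 2 = -569, attained at (3, -2).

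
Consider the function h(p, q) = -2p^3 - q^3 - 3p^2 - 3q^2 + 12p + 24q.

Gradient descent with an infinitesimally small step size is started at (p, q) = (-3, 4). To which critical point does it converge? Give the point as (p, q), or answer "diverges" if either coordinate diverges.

diverges

h is separable, so gradient descent decouples: p follows -∂h/∂p, q follows -∂h/∂q.
∂h/∂p = -6(p - 1)(p + 2); at p=-3 this is -24, so p increases.
∂h/∂q = -3(q - 2)(q + 4); at q=4 this is -48, so q increases.
The q-coordinate has no critical point in that direction and runs off to infinity.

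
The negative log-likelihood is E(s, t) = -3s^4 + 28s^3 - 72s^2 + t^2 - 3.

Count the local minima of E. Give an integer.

E separates as a function of s plus a function of t, so ∇E=0 decouples.
∂E/∂s = -12s(s - 4)(s - 3) = 0 at s ∈ {0, 3, 4}; ∂E/∂t = 2t = 0 at t ∈ {0}.
The Hessian is diagonal: diag(E_ss, E_tt). Second derivatives: E_ss(0)=-144, E_ss(3)=36, E_ss(4)=-48; E_tt(0)=2.
Local minima occur where both diagonal entries positive: (3, 0). Count: 1.

1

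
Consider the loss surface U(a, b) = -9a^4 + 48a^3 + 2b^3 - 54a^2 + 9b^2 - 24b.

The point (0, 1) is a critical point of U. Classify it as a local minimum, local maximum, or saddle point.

The mixed partial ∂²U/∂a∂b is 0, so the Hessian at any point is diag(U_aa, U_bb) = diag(36(-3a^2 + 8a - 3), 6(2b + 3)).
At (0, 1): H = diag(-108, 30).
The eigenvalues have opposite signs, so H is indefinite: a saddle point.

saddle point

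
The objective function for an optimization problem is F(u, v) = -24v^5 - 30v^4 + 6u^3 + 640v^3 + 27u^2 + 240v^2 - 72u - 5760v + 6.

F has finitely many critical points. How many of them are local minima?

2

F separates as a function of u plus a function of v, so ∇F=0 decouples.
∂F/∂u = 18(u - 1)(u + 4) = 0 at u ∈ {-4, 1}; ∂F/∂v = -120(v - 3)(v - 2)(v + 2)(v + 4) = 0 at v ∈ {-4, -2, 2, 3}.
The Hessian is diagonal: diag(F_uu, F_vv). Second derivatives: F_uu(-4)=-90, F_uu(1)=90; F_vv(-4)=10080, F_vv(-2)=-4800, F_vv(2)=2880, F_vv(3)=-4200.
Local minima occur where both diagonal entries positive: (1, -4), (1, 2). Count: 2.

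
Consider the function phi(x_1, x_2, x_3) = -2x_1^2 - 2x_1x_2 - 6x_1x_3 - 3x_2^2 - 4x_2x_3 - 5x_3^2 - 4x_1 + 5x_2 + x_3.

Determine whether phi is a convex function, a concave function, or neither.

concave

phi is quadratic, so its Hessian is the constant matrix H = [[-4, -2, -6], [-2, -6, -4], [-6, -4, -10]].
Leading principal minors: -4, 20, -16.
Signs alternate −, +, − ⇒ H ≺ 0 ⇒ concave.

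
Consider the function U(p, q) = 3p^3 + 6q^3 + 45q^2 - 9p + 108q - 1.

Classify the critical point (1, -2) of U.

The mixed partial ∂²U/∂p∂q is 0, so the Hessian at any point is diag(U_pp, U_qq) = diag(18p, 18(2q + 5)).
At (1, -2): H = diag(18, 18).
Both eigenvalues are positive, so H is positive definite: a local minimum.

local minimum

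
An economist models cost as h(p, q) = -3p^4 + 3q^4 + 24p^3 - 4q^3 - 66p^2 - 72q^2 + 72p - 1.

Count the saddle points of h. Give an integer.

5

h separates as a function of p plus a function of q, so ∇h=0 decouples.
∂h/∂p = -12(p - 3)(p - 2)(p - 1) = 0 at p ∈ {1, 2, 3}; ∂h/∂q = 12q(q - 4)(q + 3) = 0 at q ∈ {-3, 0, 4}.
The Hessian is diagonal: diag(h_pp, h_qq). Second derivatives: h_pp(1)=-24, h_pp(2)=12, h_pp(3)=-24; h_qq(-3)=252, h_qq(0)=-144, h_qq(4)=336.
Saddle points occur where the two diagonal entries have opposite signs: (1, -3), (1, 4), (2, 0), (3, -3), (3, 4). Count: 5.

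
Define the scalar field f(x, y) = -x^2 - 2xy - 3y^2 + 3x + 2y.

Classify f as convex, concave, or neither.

f is quadratic, so its Hessian is the constant matrix H = [[-2, -2], [-2, -6]].
det(H) = 8, tr(H) = -8.
det(H) > 0 and tr(H) < 0, so H is negative definite everywhere: concave.

concave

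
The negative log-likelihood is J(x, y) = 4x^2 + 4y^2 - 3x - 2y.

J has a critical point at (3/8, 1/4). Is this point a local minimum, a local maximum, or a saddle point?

local minimum

The Hessian of J is constant: H = [[8, 0], [0, 8]].
det(H) = 8·8 − 0² = 64.
det(H) > 0 and tr(H) = 16 > 0, so H is positive definite and the point is a local minimum.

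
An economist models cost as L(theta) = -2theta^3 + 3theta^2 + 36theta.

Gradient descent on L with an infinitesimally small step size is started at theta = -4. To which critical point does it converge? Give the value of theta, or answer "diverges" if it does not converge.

-2

L'(theta) = -6(theta - 3)(theta + 2), so L'(-4) = -84.
Gradient descent moves in the -L' direction, i.e. theta is increasing.
The nearest critical point in that direction is theta = -2, where L'' = 30 > 0 (a local minimum). The iterate converges there.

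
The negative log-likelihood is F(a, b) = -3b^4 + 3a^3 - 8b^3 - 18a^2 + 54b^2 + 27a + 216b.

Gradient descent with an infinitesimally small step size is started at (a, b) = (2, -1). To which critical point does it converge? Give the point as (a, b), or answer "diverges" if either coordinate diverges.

(3, -2)

F is separable, so gradient descent decouples: a follows -∂F/∂a, b follows -∂F/∂b.
∂F/∂a = 9(a - 3)(a - 1); at a=2 this is -9, so a increases.
∂F/∂b = -12(b - 3)(b + 2)(b + 3); at b=-1 this is 96, so b decreases.
a converges to its nearest critical value 3 (a local min of the a-part); b converges to -2. The iterate converges to (3, -2).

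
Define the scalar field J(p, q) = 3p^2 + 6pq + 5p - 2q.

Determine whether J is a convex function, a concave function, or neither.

J is quadratic, so its Hessian is the constant matrix H = [[6, 6], [6, 0]].
det(H) = -36, tr(H) = 6.
det(H) < 0, so H is indefinite: neither convex nor concave.

neither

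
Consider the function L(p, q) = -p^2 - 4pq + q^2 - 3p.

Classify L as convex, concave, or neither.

neither

L is quadratic, so its Hessian is the constant matrix H = [[-2, -4], [-4, 2]].
det(H) = -20, tr(H) = 0.
det(H) < 0, so H is indefinite: neither convex nor concave.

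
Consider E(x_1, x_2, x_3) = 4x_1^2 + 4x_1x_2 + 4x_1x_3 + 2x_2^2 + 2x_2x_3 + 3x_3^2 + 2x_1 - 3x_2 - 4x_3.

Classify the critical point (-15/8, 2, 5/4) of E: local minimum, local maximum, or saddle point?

local minimum

The Hessian is constant: H = [[8, 4, 4], [4, 4, 2], [4, 2, 6]].
Leading principal minors: Δ₁ = 8, Δ₂ = 16, Δ₃ = 64.
All leading minors are positive, so H is positive definite: a local minimum.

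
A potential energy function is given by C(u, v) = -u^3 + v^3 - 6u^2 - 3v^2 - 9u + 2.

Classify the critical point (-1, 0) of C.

The mixed partial ∂²C/∂u∂v is 0, so the Hessian at any point is diag(C_uu, C_vv) = diag(-6(u + 2), 6(v - 1)).
At (-1, 0): H = diag(-6, -6).
Both eigenvalues are negative, so H is negative definite: a local maximum.

local maximum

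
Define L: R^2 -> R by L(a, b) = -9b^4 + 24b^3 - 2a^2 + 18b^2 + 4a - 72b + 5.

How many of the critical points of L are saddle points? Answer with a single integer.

1

L separates as a function of a plus a function of b, so ∇L=0 decouples.
∂L/∂a = -4(a - 1) = 0 at a ∈ {1}; ∂L/∂b = -36(b - 2)(b - 1)(b + 1) = 0 at b ∈ {-1, 1, 2}.
The Hessian is diagonal: diag(L_aa, L_bb). Second derivatives: L_aa(1)=-4; L_bb(-1)=-216, L_bb(1)=72, L_bb(2)=-108.
Saddle points occur where the two diagonal entries have opposite signs: (1, 1). Count: 1.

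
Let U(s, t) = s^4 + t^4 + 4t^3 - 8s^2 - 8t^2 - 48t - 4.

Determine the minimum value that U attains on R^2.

U(s,t) separates as P(s) + Q(t) − 4, so its minimum is min P + min Q − 4.
P'(s) = 4s(s - 2)(s + 2) vanishes at s ∈ {-2, 0, 2}; Q'(t) = 4(t - 2)(t + 2)(t + 3) vanishes at t ∈ {-3, -2, 2}.
Local minima of P (where P''>0): P(-2)=-16, P(2)=-16. Local minima of Q: Q(-3)=45, Q(2)=-80.
So the global minimum of U is P(-2) + Q(2) − 4 = -16 − 80 − 4 = -100, attained at (-2, 2).

-100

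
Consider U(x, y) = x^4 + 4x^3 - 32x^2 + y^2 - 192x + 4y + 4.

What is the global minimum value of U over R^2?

-768

U(x,y) separates as P(x) + Q(y) + 4, so its minimum is min P + min Q + 4.
P'(x) = 4(x - 4)(x + 3)(x + 4) vanishes at x ∈ {-4, -3, 4}; Q'(y) = 2y + 4 vanishes at y ∈ {-2}.
Local minima of P (where P''>0): P(-4)=256, P(4)=-768. Local minima of Q: Q(-2)=-4.
So the global minimum of U is P(4) + Q(-2) + 4 = -768 − 4 + 4 = -768, attained at (4, -2).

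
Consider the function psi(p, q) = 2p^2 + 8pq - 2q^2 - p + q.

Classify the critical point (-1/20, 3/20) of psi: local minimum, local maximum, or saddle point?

The Hessian of psi is constant: H = [[4, 8], [8, -4]].
det(H) = 4·(-4) − 8² = -80.
Since det(H) < 0, H is indefinite and the critical point is a saddle point.

saddle point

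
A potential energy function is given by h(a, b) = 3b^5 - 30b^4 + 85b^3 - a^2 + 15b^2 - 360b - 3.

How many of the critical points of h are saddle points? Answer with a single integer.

h separates as a function of a plus a function of b, so ∇h=0 decouples.
∂h/∂a = -2a = 0 at a ∈ {0}; ∂h/∂b = 15(b - 4)(b - 3)(b - 2)(b + 1) = 0 at b ∈ {-1, 2, 3, 4}.
The Hessian is diagonal: diag(h_aa, h_bb). Second derivatives: h_aa(0)=-2; h_bb(-1)=-900, h_bb(2)=90, h_bb(3)=-60, h_bb(4)=150.
Saddle points occur where the two diagonal entries have opposite signs: (0, 2), (0, 4). Count: 2.

2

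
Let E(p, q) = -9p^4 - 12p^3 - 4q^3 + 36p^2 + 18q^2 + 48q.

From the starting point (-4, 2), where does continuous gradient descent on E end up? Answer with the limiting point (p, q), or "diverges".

E is separable, so gradient descent decouples: p follows -∂E/∂p, q follows -∂E/∂q.
∂E/∂p = -36p(p - 1)(p + 2); at p=-4 this is 1440, so p decreases.
∂E/∂q = -12(q - 4)(q + 1); at q=2 this is 72, so q decreases.
The p-coordinate has no critical point in that direction and runs off to infinity.

diverges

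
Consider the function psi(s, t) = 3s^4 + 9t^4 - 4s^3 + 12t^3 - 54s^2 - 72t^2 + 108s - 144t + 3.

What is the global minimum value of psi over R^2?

psi(s,t) separates as P(s) + Q(t) + 3, so its minimum is min P + min Q + 3.
P'(s) = 12(s - 3)(s - 1)(s + 3) vanishes at s ∈ {-3, 1, 3}; Q'(t) = 36(t - 2)(t + 1)(t + 2) vanishes at t ∈ {-2, -1, 2}.
Local minima of P (where P''>0): P(-3)=-459, P(3)=-27. Local minima of Q: Q(-2)=48, Q(2)=-336.
So the global minimum of psi is P(-3) + Q(2) + 3 = -459 − 336 + 3 = -792, attained at (-3, 2).

-792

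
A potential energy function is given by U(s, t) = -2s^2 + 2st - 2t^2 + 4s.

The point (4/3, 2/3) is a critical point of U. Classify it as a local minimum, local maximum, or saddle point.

local maximum

The Hessian of U is constant: H = [[-4, 2], [2, -4]].
det(H) = (-4)·(-4) − 2² = 12.
det(H) > 0 and tr(H) = -8 < 0, so H is negative definite and the point is a local maximum.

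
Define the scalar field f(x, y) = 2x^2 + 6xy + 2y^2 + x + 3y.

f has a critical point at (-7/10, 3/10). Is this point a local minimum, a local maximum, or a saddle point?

The Hessian of f is constant: H = [[4, 6], [6, 4]].
det(H) = 4·4 − 6² = -20.
Since det(H) < 0, H is indefinite and the critical point is a saddle point.

saddle point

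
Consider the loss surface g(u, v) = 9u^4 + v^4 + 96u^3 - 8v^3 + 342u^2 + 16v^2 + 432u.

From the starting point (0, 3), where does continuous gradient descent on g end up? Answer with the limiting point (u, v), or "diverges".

g is separable, so gradient descent decouples: u follows -∂g/∂u, v follows -∂g/∂v.
∂g/∂u = 36(u + 1)(u + 3)(u + 4); at u=0 this is 432, so u decreases.
∂g/∂v = 4v(v - 4)(v - 2); at v=3 this is -12, so v increases.
u converges to its nearest critical value -1 (a local min of the u-part); v converges to 4. The iterate converges to (-1, 4).

(-1, 4)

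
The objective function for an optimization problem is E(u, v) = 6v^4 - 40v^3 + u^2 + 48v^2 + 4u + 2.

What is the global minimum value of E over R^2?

-258

E(u,v) separates as P(u) + Q(v) + 2, so its minimum is min P + min Q + 2.
P'(u) = 2u + 4 vanishes at u ∈ {-2}; Q'(v) = 24v(v - 4)(v - 1) vanishes at v ∈ {0, 1, 4}.
Local minima of P (where P''>0): P(-2)=-4. Local minima of Q: Q(0)=0, Q(4)=-256.
So the global minimum of E is P(-2) + Q(4) + 2 = -4 − 256 + 2 = -258, attained at (-2, 4).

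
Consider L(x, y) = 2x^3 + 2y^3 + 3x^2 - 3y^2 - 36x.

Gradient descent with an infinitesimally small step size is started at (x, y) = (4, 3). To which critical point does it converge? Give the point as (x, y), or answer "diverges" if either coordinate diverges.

L is separable, so gradient descent decouples: x follows -∂L/∂x, y follows -∂L/∂y.
∂L/∂x = 6(x - 2)(x + 3); at x=4 this is 84, so x decreases.
∂L/∂y = 6y(y - 1); at y=3 this is 36, so y decreases.
x converges to its nearest critical value 2 (a local min of the x-part); y converges to 1. The iterate converges to (2, 1).

(2, 1)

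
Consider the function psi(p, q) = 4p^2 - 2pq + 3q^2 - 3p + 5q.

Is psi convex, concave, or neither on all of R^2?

convex

psi is quadratic, so its Hessian is the constant matrix H = [[8, -2], [-2, 6]].
det(H) = 44, tr(H) = 14.
det(H) > 0 and tr(H) > 0, so H is positive definite everywhere: convex.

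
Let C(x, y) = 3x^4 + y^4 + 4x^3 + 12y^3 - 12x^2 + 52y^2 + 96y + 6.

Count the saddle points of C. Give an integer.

4

C separates as a function of x plus a function of y, so ∇C=0 decouples.
∂C/∂x = 12x(x - 1)(x + 2) = 0 at x ∈ {-2, 0, 1}; ∂C/∂y = 4(y + 2)(y + 3)(y + 4) = 0 at y ∈ {-4, -3, -2}.
The Hessian is diagonal: diag(C_xx, C_yy). Second derivatives: C_xx(-2)=72, C_xx(0)=-24, C_xx(1)=36; C_yy(-4)=8, C_yy(-3)=-4, C_yy(-2)=8.
Saddle points occur where the two diagonal entries have opposite signs: (-2, -3), (0, -4), (0, -2), (1, -3). Count: 4.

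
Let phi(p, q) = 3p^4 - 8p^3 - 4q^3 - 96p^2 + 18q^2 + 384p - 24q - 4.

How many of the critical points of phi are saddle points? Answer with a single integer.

phi separates as a function of p plus a function of q, so ∇phi=0 decouples.
∂phi/∂p = 12(p - 4)(p - 2)(p + 4) = 0 at p ∈ {-4, 2, 4}; ∂phi/∂q = -12(q - 2)(q - 1) = 0 at q ∈ {1, 2}.
The Hessian is diagonal: diag(phi_pp, phi_qq). Second derivatives: phi_pp(-4)=576, phi_pp(2)=-144, phi_pp(4)=192; phi_qq(1)=12, phi_qq(2)=-12.
Saddle points occur where the two diagonal entries have opposite signs: (-4, 2), (2, 1), (4, 2). Count: 3.

3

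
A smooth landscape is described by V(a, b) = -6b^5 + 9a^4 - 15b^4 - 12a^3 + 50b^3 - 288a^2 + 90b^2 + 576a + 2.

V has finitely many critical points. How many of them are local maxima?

V separates as a function of a plus a function of b, so ∇V=0 decouples.
∂V/∂a = 36(a - 4)(a - 1)(a + 4) = 0 at a ∈ {-4, 1, 4}; ∂V/∂b = -30b(b - 2)(b + 1)(b + 3) = 0 at b ∈ {-3, -1, 0, 2}.
The Hessian is diagonal: diag(V_aa, V_bb). Second derivatives: V_aa(-4)=1440, V_aa(1)=-540, V_aa(4)=864; V_bb(-3)=900, V_bb(-1)=-180, V_bb(0)=180, V_bb(2)=-900.
Local maxima occur where both diagonal entries negative: (1, -1), (1, 2). Count: 2.

2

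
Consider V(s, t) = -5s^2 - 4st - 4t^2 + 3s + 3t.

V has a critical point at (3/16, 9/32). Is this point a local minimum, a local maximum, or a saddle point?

The Hessian of V is constant: H = [[-10, -4], [-4, -8]].
det(H) = (-10)·(-8) − (-4)² = 64.
det(H) > 0 and tr(H) = -18 < 0, so H is negative definite and the point is a local maximum.

local maximum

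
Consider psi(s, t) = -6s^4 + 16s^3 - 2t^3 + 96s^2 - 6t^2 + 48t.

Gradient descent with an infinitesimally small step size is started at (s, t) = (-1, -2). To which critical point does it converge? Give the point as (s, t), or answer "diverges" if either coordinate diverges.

(0, -4)

psi is separable, so gradient descent decouples: s follows -∂psi/∂s, t follows -∂psi/∂t.
∂psi/∂s = -24s(s - 4)(s + 2); at s=-1 this is -120, so s increases.
∂psi/∂t = -6(t - 2)(t + 4); at t=-2 this is 48, so t decreases.
s converges to its nearest critical value 0 (a local min of the s-part); t converges to -4. The iterate converges to (0, -4).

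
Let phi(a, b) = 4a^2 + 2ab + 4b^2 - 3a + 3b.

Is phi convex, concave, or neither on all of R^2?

convex

phi is quadratic, so its Hessian is the constant matrix H = [[8, 2], [2, 8]].
det(H) = 60, tr(H) = 16.
det(H) > 0 and tr(H) > 0, so H is positive definite everywhere: convex.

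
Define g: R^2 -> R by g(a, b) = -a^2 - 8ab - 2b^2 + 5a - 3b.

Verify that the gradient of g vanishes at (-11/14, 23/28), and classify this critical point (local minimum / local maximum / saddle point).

saddle point

∇g = (-2a - 8b + 5, -8a - 4b - 3); substituting (-11/14, 23/28) gives ∇g = (0, 0), so (-11/14, 23/28) is indeed a critical point.
The Hessian of g is constant: H = [[-2, -8], [-8, -4]].
det(H) = (-2)·(-4) − (-8)² = -56.
Since det(H) < 0, H is indefinite and the critical point is a saddle point.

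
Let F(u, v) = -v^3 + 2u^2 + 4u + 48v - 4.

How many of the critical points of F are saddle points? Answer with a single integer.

F separates as a function of u plus a function of v, so ∇F=0 decouples.
∂F/∂u = 4(u + 1) = 0 at u ∈ {-1}; ∂F/∂v = -3(v - 4)(v + 4) = 0 at v ∈ {-4, 4}.
The Hessian is diagonal: diag(F_uu, F_vv). Second derivatives: F_uu(-1)=4; F_vv(-4)=24, F_vv(4)=-24.
Saddle points occur where the two diagonal entries have opposite signs: (-1, 4). Count: 1.

1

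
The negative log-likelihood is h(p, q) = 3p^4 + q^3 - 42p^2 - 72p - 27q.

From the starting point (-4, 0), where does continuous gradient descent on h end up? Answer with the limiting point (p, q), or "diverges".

h is separable, so gradient descent decouples: p follows -∂h/∂p, q follows -∂h/∂q.
∂h/∂p = 12(p - 3)(p + 1)(p + 2); at p=-4 this is -504, so p increases.
∂h/∂q = 3(q - 3)(q + 3); at q=0 this is -27, so q increases.
p converges to its nearest critical value -2 (a local min of the p-part); q converges to 3. The iterate converges to (-2, 3).

(-2, 3)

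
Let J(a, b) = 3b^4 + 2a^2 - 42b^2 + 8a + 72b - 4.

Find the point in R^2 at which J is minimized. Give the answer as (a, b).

J(a,b) separates as P(a) + Q(b) − 4, so its minimum is min P + min Q − 4.
P'(a) = 4a + 8 vanishes at a ∈ {-2}; Q'(b) = 12(b - 2)(b - 1)(b + 3) vanishes at b ∈ {-3, 1, 2}.
Local minima of P (where P''>0): P(-2)=-8. Local minima of Q: Q(-3)=-351, Q(2)=24.
So the global minimum of J is P(-2) + Q(-3) − 4 = -8 − 351 − 4 = -363, attained at (-2, -3).

(-2, -3)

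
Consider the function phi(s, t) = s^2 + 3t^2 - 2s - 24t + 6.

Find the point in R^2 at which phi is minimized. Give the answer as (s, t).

(1, 4)

phi(s,t) separates as P(s) + Q(t) + 6, so its minimum is min P + min Q + 6.
P'(s) = 2s - 2 vanishes at s ∈ {1}; Q'(t) = 6(t - 4) vanishes at t ∈ {4}.
Local minima of P (where P''>0): P(1)=-1. Local minima of Q: Q(4)=-48.
So the global minimum of phi is P(1) + Q(4) + 6 = -1 − 48 + 6 = -43, attained at (1, 4).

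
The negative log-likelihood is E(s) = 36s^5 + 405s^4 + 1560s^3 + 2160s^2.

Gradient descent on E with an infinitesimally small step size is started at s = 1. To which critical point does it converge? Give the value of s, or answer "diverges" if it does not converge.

0

E'(s) = 180s(s + 2)(s + 3)(s + 4), so E'(1) = 10800.
Gradient descent moves in the -E' direction, i.e. s is decreasing.
The nearest critical point in that direction is s = 0, where E'' = 4320 > 0 (a local minimum). The iterate converges there.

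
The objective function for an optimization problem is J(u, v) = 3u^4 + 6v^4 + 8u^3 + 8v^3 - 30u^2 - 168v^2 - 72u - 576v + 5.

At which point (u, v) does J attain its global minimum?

(2, 4)

J(u,v) separates as P(u) + Q(v) + 5, so its minimum is min P + min Q + 5.
P'(u) = 12(u - 2)(u + 1)(u + 3) vanishes at u ∈ {-3, -1, 2}; Q'(v) = 24(v - 4)(v + 2)(v + 3) vanishes at v ∈ {-3, -2, 4}.
Local minima of P (where P''>0): P(-3)=-27, P(2)=-152. Local minima of Q: Q(-3)=486, Q(4)=-2944.
So the global minimum of J is P(2) + Q(4) + 5 = -152 − 2944 + 5 = -3091, attained at (2, 4).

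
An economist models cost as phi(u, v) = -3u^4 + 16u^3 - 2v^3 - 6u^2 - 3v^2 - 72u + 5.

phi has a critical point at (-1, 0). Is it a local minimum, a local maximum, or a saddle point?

The mixed partial ∂²phi/∂u∂v is 0, so the Hessian at any point is diag(phi_uu, phi_vv) = diag(12(-3u^2 + 8u - 1), -6(2v + 1)).
At (-1, 0): H = diag(-144, -6).
Both eigenvalues are negative, so H is negative definite: a local maximum.

local maximum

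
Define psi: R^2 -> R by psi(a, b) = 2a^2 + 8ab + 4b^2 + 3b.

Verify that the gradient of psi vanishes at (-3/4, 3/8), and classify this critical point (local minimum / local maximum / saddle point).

∇psi = (4a + 8b, 8a + 8b + 3); substituting (-3/4, 3/8) gives ∇psi = (0, 0), so (-3/4, 3/8) is indeed a critical point.
The Hessian of psi is constant: H = [[4, 8], [8, 8]].
det(H) = 4·8 − 8² = -32.
Since det(H) < 0, H is indefinite and the critical point is a saddle point.

saddle point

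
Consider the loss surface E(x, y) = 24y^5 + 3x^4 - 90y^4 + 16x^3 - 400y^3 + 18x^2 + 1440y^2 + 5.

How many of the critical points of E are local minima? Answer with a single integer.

E separates as a function of x plus a function of y, so ∇E=0 decouples.
∂E/∂x = 12x(x + 1)(x + 3) = 0 at x ∈ {-3, -1, 0}; ∂E/∂y = 120y(y - 4)(y - 2)(y + 3) = 0 at y ∈ {-3, 0, 2, 4}.
The Hessian is diagonal: diag(E_xx, E_yy). Second derivatives: E_xx(-3)=72, E_xx(-1)=-24, E_xx(0)=36; E_yy(-3)=-12600, E_yy(0)=2880, E_yy(2)=-2400, E_yy(4)=6720.
Local minima occur where both diagonal entries positive: (-3, 0), (-3, 4), (0, 0), (0, 4). Count: 4.

4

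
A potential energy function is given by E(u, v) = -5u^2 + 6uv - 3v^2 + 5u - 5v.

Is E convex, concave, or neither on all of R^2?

concave

E is quadratic, so its Hessian is the constant matrix H = [[-10, 6], [6, -6]].
det(H) = 24, tr(H) = -16.
det(H) > 0 and tr(H) < 0, so H is negative definite everywhere: concave.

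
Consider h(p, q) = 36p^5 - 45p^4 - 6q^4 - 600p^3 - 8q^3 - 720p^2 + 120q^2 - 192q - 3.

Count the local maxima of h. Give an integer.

4

h separates as a function of p plus a function of q, so ∇h=0 decouples.
∂h/∂p = 180p(p - 4)(p + 1)(p + 2) = 0 at p ∈ {-2, -1, 0, 4}; ∂h/∂q = -24(q - 2)(q - 1)(q + 4) = 0 at q ∈ {-4, 1, 2}.
The Hessian is diagonal: diag(h_pp, h_qq). Second derivatives: h_pp(-2)=-2160, h_pp(-1)=900, h_pp(0)=-1440, h_pp(4)=21600; h_qq(-4)=-720, h_qq(1)=120, h_qq(2)=-144.
Local maxima occur where both diagonal entries negative: (-2, -4), (-2, 2), (0, -4), (0, 2). Count: 4.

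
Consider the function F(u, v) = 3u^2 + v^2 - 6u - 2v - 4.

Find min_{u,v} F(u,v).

F(u,v) separates as P(u) + Q(v) − 4, so its minimum is min P + min Q − 4.
P'(u) = 6u - 6 vanishes at u ∈ {1}; Q'(v) = 2v - 2 vanishes at v ∈ {1}.
Local minima of P (where P''>0): P(1)=-3. Local minima of Q: Q(1)=-1.
So the global minimum of F is P(1) + Q(1) − 4 = -3 − 1 − 4 = -8, attained at (1, 1).

-8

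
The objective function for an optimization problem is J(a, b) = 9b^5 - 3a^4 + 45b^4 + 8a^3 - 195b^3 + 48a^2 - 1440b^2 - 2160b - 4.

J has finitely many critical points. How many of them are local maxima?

4

J separates as a function of a plus a function of b, so ∇J=0 decouples.
∂J/∂a = -12a(a - 4)(a + 2) = 0 at a ∈ {-2, 0, 4}; ∂J/∂b = 45(b - 4)(b + 1)(b + 3)(b + 4) = 0 at b ∈ {-4, -3, -1, 4}.
The Hessian is diagonal: diag(J_aa, J_bb). Second derivatives: J_aa(-2)=-144, J_aa(0)=96, J_aa(4)=-288; J_bb(-4)=-1080, J_bb(-3)=630, J_bb(-1)=-1350, J_bb(4)=12600.
Local maxima occur where both diagonal entries negative: (-2, -4), (-2, -1), (4, -4), (4, -1). Count: 4.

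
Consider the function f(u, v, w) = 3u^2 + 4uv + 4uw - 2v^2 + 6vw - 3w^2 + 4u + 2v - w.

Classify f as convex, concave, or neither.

f is quadratic, so its Hessian is the constant matrix H = [[6, 4, 4], [4, -4, 6], [4, 6, -6]].
Leading principal minors: 6, -40, 280.
Neither pattern holds ⇒ H is indefinite ⇒ neither convex nor concave.

neither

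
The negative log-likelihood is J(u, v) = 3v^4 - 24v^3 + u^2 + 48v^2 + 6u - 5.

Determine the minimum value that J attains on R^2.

-14

J(u,v) separates as P(u) + Q(v) − 5, so its minimum is min P + min Q − 5.
P'(u) = 2u + 6 vanishes at u ∈ {-3}; Q'(v) = 12v(v - 4)(v - 2) vanishes at v ∈ {0, 2, 4}.
Local minima of P (where P''>0): P(-3)=-9. Local minima of Q: Q(0)=0, Q(4)=0.
So the global minimum of J is P(-3) + Q(0) − 5 = -9 + 0 − 5 = -14, attained at (-3, 0).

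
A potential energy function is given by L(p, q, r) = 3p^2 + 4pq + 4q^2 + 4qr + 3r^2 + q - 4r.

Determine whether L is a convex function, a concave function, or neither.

L is quadratic, so its Hessian is the constant matrix H = [[6, 4, 0], [4, 8, 4], [0, 4, 6]].
Leading principal minors: 6, 32, 96.
All positive ⇒ H ≻ 0 ⇒ convex.

convex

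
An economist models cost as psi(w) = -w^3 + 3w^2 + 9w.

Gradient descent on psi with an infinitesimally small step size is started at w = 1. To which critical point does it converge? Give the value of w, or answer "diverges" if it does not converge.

-1

psi'(w) = -3(w - 3)(w + 1), so psi'(1) = 12.
Gradient descent moves in the -psi' direction, i.e. w is decreasing.
The nearest critical point in that direction is w = -1, where psi'' = 12 > 0 (a local minimum). The iterate converges there.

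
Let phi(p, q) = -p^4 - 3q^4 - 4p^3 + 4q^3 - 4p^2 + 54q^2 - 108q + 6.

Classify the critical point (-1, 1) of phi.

local minimum

The mixed partial ∂²phi/∂p∂q is 0, so the Hessian at any point is diag(phi_pp, phi_qq) = diag(-4(3p^2 + 6p + 2), 12(-3q^2 + 2q + 9)).
At (-1, 1): H = diag(4, 96).
Both eigenvalues are positive, so H is positive definite: a local minimum.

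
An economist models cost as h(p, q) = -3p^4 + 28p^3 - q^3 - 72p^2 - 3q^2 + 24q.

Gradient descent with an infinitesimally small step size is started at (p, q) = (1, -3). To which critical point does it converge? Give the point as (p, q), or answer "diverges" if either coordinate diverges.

(3, -4)

h is separable, so gradient descent decouples: p follows -∂h/∂p, q follows -∂h/∂q.
∂h/∂p = -12p(p - 4)(p - 3); at p=1 this is -72, so p increases.
∂h/∂q = -3(q - 2)(q + 4); at q=-3 this is 15, so q decreases.
p converges to its nearest critical value 3 (a local min of the p-part); q converges to -4. The iterate converges to (3, -4).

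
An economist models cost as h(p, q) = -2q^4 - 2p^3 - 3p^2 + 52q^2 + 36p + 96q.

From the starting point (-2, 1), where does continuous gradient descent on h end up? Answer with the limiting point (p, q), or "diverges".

h is separable, so gradient descent decouples: p follows -∂h/∂p, q follows -∂h/∂q.
∂h/∂p = -6(p - 2)(p + 3); at p=-2 this is 24, so p decreases.
∂h/∂q = -8(q - 4)(q + 1)(q + 3); at q=1 this is 192, so q decreases.
p converges to its nearest critical value -3 (a local min of the p-part); q converges to -1. The iterate converges to (-3, -1).

(-3, -1)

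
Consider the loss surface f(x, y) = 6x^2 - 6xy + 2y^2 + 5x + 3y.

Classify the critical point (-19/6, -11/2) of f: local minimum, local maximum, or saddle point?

The Hessian of f is constant: H = [[12, -6], [-6, 4]].
det(H) = 12·4 − (-6)² = 12.
det(H) > 0 and tr(H) = 16 > 0, so H is positive definite and the point is a local minimum.

local minimum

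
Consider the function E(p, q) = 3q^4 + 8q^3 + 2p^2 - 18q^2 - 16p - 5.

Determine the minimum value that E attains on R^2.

-172

E(p,q) separates as A(p) + B(q) − 5, so its minimum is min A + min B − 5.
A'(p) = 4p - 16 vanishes at p ∈ {4}; B'(q) = 12q(q - 1)(q + 3) vanishes at q ∈ {-3, 0, 1}.
Local minima of A (where A''>0): A(4)=-32. Local minima of B: B(-3)=-135, B(1)=-7.
So the global minimum of E is A(4) + B(-3) − 5 = -32 − 135 − 5 = -172, attained at (4, -3).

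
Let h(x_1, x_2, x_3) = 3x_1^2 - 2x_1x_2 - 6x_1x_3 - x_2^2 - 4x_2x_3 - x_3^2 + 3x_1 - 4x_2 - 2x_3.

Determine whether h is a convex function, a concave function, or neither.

neither

h is quadratic, so its Hessian is the constant matrix H = [[6, -2, -6], [-2, -2, -4], [-6, -4, -2]].
Leading principal minors: 6, -16, -88.
Neither pattern holds ⇒ H is indefinite ⇒ neither convex nor concave.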